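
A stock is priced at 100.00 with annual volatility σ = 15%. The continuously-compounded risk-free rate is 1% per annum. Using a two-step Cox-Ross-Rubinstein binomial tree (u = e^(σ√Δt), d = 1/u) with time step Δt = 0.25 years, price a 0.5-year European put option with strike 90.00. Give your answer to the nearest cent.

0.99

CRR parameters: u = e^(σ√Δt) = e^(0.15·√0.25) = 1.0779, d = 1/u = 0.9277
Per-period rate: rΔt = 0.01·0.25 = 0.0025, so R = e^0.0025 = 1.0025
Risk-neutral probability p = (e^0.0025 − 0.9277)/(1.0779 − 0.9277) = 0.0748/0.1501 = 0.4979
Terminal stock prices: S_uu = 116.2, S_ud = 100, S_dd = 86.07
Terminal payoffs (K − S): max(-26.18, 0) = 0, max(-10, 0) = 0, max(3.929, 0) = 3.929
Node u (S = 107.8): V_u = e^(−0.0025)·[0.4979·0.0000 + 0.5021·0.0000] = 0.0000
Node d (S = 92.77): V_d = e^(−0.0025)·[0.4979·0.0000 + 0.5021·3.9292] = 1.9678
Node 0 (S = 100): V_0 = e^(−0.0025)·[0.4979·0.0000 + 0.5021·1.9678] = 0.9855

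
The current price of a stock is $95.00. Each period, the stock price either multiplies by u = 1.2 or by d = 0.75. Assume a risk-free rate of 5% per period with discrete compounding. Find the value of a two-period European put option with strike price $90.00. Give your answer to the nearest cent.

$5.50

Risk-neutral probability p = (1 + 0.05 − 0.75)/(1.2 − 0.75) = 0.3000/0.4500 = 0.6667
Terminal stock prices: S_uu = 136.8, S_ud = 85.5, S_dd = 53.44
Terminal payoffs (K − S): max(-46.8, 0) = 0, max(4.5, 0) = 4.5, max(36.56, 0) = 36.56
Node u (S = 114): V_u = 1/1.05·[0.6667·0.0000 + 0.3333·4.5000] = 1.4286
Node d (S = 71.25): V_d = 1/1.05·[0.6667·4.5000 + 0.3333·36.5625] = 14.4643
Node 0 (S = 95): V_0 = 1/1.05·[0.6667·1.4286 + 0.3333·14.4643] = 5.4989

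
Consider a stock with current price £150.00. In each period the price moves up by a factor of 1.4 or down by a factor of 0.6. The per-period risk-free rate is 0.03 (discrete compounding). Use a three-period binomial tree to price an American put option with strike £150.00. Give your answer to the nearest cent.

Risk-neutral probability p = (1 + 0.03 − 0.6)/(1.4 − 0.6) = 0.4300/0.8000 = 0.5375
Terminal stock prices: S_uuu = 411.6, S_uud = 176.4, S_udd = 75.6, S_ddd = 32.4
Terminal payoffs (K − S): max(-261.6, 0) = 0, max(-26.4, 0) = 0, max(74.4, 0) = 74.4, max(117.6, 0) = 117.6
Node uu (S = 294): continuation = 1/1.03·[0.5375·0.0000 + 0.4625·0.0000] = 0.0000; exercise value = 0.0000 ≤ continuation, so V_uu = 0.0000
Node ud (S = 126): continuation = 1/1.03·[0.5375·0.0000 + 0.4625·74.4000] = 33.4078; exercise value = 24.0000 ≤ continuation, so V_ud = 33.4078
Node dd (S = 54): continuation = 1/1.03·[0.5375·74.4000 + 0.4625·117.6000] = 91.6311; exercise value = 96.0000 > continuation, so V_dd = 96.0000 (exercise)
Node u (S = 210): continuation = 1/1.03·[0.5375·0.0000 + 0.4625·33.4078] = 15.0011; exercise value = 0.0000 ≤ continuation, so V_u = 15.0011
Node d (S = 90): continuation = 1/1.03·[0.5375·33.4078 + 0.4625·96.0000] = 60.5405; exercise value = 60.0000 ≤ continuation, so V_d = 60.5405
Node 0 (S = 150): continuation = 1/1.03·[0.5375·15.0011 + 0.4625·60.5405] = 35.0127; exercise value = 0.0000 ≤ continuation, so V_0 = 35.0127

£35.01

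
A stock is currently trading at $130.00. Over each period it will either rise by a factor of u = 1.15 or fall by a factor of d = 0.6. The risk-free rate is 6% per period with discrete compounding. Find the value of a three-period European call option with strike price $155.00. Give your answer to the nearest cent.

Risk-neutral probability p = (1 + 0.06 − 0.6)/(1.15 − 0.6) = 0.4600/0.5500 = 0.8364
Terminal stock prices: S_uuu = 197.7, S_uud = 103.2, S_udd = 53.82, S_ddd = 28.08
Terminal payoffs (S − K): max(42.71, 0) = 42.71, max(-51.85, 0) = 0, max(-101.2, 0) = 0, max(-126.9, 0) = 0
Node uu (S = 171.9): V_uu = 1/1.06·[0.8364·42.7137 + 0.1636·0.0000] = 33.7021
Node ud (S = 89.7): V_ud = 1/1.06·[0.8364·0.0000 + 0.1636·0.0000] = 0.0000
Node dd (S = 46.8): V_dd = 1/1.06·[0.8364·0.0000 + 0.1636·0.0000] = 0.0000
Node u (S = 149.5): V_u = 1/1.06·[0.8364·33.7021 + 0.1636·0.0000] = 26.5917
Node d (S = 78): V_d = 1/1.06·[0.8364·0.0000 + 0.1636·0.0000] = 0.0000
Node 0 (S = 130): V_0 = 1/1.06·[0.8364·26.5917 + 0.1636·0.0000] = 20.9815

$20.98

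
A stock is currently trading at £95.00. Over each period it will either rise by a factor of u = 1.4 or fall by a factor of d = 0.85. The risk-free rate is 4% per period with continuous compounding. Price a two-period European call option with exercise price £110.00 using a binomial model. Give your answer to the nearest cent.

£9.74

Risk-neutral probability p = (e^0.04 − 0.85)/(1.4 − 0.85) = 0.1908/0.5500 = 0.3469
Terminal stock prices: S_uu = 186.2, S_ud = 113, S_dd = 68.64
Terminal payoffs (S − K): max(76.2, 0) = 76.2, max(3.05, 0) = 3.05, max(-41.36, 0) = 0
Node u (S = 133): V_u = e^(−0.04)·[0.3469·76.2000 + 0.6531·3.0500] = 27.3132
Node d (S = 80.75): V_d = e^(−0.04)·[0.3469·3.0500 + 0.6531·0.0000] = 1.0166
Node 0 (S = 95): V_0 = e^(−0.04)·[0.3469·27.3132 + 0.6531·1.0166] = 9.7421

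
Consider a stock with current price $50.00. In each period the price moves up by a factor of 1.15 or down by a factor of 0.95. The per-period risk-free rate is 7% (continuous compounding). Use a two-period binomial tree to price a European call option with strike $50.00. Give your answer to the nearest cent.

$7.17

Risk-neutral probability p = (e^0.07 − 0.95)/(1.15 − 0.95) = 0.1225/0.2000 = 0.6125
Terminal stock prices: S_uu = 66.12, S_ud = 54.62, S_dd = 45.12
Terminal payoffs (S − K): max(16.12, 0) = 16.12, max(4.625, 0) = 4.625, max(-4.875, 0) = 0
Node u (S = 57.5): V_u = e^(−0.07)·[0.6125·16.1250 + 0.3875·4.6250] = 10.8803
Node d (S = 47.5): V_d = e^(−0.07)·[0.6125·4.6250 + 0.3875·0.0000] = 2.6415
Node 0 (S = 50): V_0 = e^(−0.07)·[0.6125·10.8803 + 0.3875·2.6415] = 7.1683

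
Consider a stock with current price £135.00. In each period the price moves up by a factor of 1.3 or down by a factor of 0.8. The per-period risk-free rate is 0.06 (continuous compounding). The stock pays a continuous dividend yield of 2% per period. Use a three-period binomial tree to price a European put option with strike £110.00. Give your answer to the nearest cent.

£4.76

Per-period risk-free factor R = e^0.06 = 1.0618; dividend-adjusted growth = e^(0.06−0.02) = 1.0408.
Risk-neutral probability p = (1.0408 − 0.8)/(1.3 − 0.8) = 0.2408/0.5000 = 0.4816
Terminal stock prices: S_uuu = 296.6, S_uud = 182.5, S_udd = 112.3, S_ddd = 69.12
Terminal payoffs (K − S): max(-186.6, 0) = 0, max(-72.52, 0) = 0, max(-2.32, 0) = 0, max(40.88, 0) = 40.88
Node uu (S = 228.2): V_uu = e^(−0.06)·[0.4816·0.0000 + 0.5184·0.0000] = 0.0000
Node ud (S = 140.4): V_ud = e^(−0.06)·[0.4816·0.0000 + 0.5184·0.0000] = 0.0000
Node dd (S = 86.4): V_dd = e^(−0.06)·[0.4816·0.0000 + 0.5184·40.8800] = 19.9572
Node u (S = 175.5): V_u = e^(−0.06)·[0.4816·0.0000 + 0.5184·0.0000] = 0.0000
Node d (S = 108): V_d = e^(−0.06)·[0.4816·0.0000 + 0.5184·19.9572] = 9.7429
Node 0 (S = 135): V_0 = e^(−0.06)·[0.4816·0.0000 + 0.5184·9.7429] = 4.7564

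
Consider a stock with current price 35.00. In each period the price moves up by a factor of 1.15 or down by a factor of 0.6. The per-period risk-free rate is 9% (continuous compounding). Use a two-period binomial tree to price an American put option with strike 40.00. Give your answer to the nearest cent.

Risk-neutral probability p = (e^0.09 − 0.6)/(1.15 − 0.6) = 0.4942/0.5500 = 0.8985
Terminal stock prices: S_uu = 46.29, S_ud = 24.15, S_dd = 12.6
Terminal payoffs (K − S): max(-6.287, 0) = 0, max(15.85, 0) = 15.85, max(27.4, 0) = 27.4
Node u (S = 40.25): continuation = e^(−0.09)·[0.8985·0.0000 + 0.1015·15.8500] = 1.4703; exercise value = 0.0000 ≤ continuation, so V_u = 1.4703
Node d (S = 21): continuation = e^(−0.09)·[0.8985·15.8500 + 0.1015·27.4000] = 15.5572; exercise value = 19.0000 > continuation, so V_d = 19.0000 (exercise)
Node 0 (S = 35): continuation = e^(−0.09)·[0.8985·1.4703 + 0.1015·19.0000] = 2.9699; exercise value = 5.0000 > continuation, so V_0 = 5.0000 (exercise)

5.00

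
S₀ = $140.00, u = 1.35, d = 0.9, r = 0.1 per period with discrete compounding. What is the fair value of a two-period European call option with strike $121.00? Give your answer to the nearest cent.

Risk-neutral probability p = (1 + 0.1 − 0.9)/(1.35 − 0.9) = 0.2000/0.4500 = 0.4444
Terminal stock prices: S_uu = 255.2, S_ud = 170.1, S_dd = 113.4
Terminal payoffs (S − K): max(134.2, 0) = 134.2, max(49.1, 0) = 49.1, max(-7.6, 0) = 0
Node u (S = 189): V_u = 1/1.1·[0.4444·134.1500 + 0.5556·49.1000] = 79.0000
Node d (S = 126): V_d = 1/1.1·[0.4444·49.1000 + 0.5556·0.0000] = 19.8384
Node 0 (S = 140): V_0 = 1/1.1·[0.4444·79.0000 + 0.5556·19.8384] = 41.9386

$41.94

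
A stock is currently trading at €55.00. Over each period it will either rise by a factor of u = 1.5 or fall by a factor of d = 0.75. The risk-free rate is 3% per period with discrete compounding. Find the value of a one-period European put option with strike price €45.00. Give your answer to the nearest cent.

Risk-neutral probability p = (1 + 0.03 − 0.75)/(1.5 − 0.75) = 0.2800/0.7500 = 0.3733
Terminal stock prices: S_u = 82.5, S_d = 41.25
Terminal payoffs (K − S): max(-37.5, 0) = 0, max(3.75, 0) = 3.75
Node 0 (S = 55): V_0 = 1/1.03·[0.3733·0.0000 + 0.6267·3.7500] = 2.2816

€2.28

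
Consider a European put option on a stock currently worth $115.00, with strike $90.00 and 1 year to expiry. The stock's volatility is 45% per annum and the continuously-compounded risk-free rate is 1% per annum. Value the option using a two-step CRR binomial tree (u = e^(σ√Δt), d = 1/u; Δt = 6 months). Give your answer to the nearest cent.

CRR parameters: u = e^(σ√Δt) = e^(0.45·√0.5) = 1.3746, d = 1/u = 0.7275
Per-period rate: rΔt = 0.01·0.5 = 0.005, so R = e^0.005 = 1.0050
Risk-neutral probability p = (e^0.005 − 0.7275)/(1.3746 − 0.7275) = 0.2776/0.6472 = 0.4289
Terminal stock prices: S_uu = 217.3, S_ud = 115, S_dd = 60.86
Terminal payoffs (K − S): max(-127.3, 0) = 0, max(-25, 0) = 0, max(29.14, 0) = 29.14
Node u (S = 158.1): V_u = e^(−0.005)·[0.4289·0.0000 + 0.5711·0.0000] = 0.0000
Node d (S = 83.66): V_d = e^(−0.005)·[0.4289·0.0000 + 0.5711·29.1424] = 16.5614
Node 0 (S = 115): V_0 = e^(−0.005)·[0.4289·0.0000 + 0.5711·16.5614] = 9.4117

$9.41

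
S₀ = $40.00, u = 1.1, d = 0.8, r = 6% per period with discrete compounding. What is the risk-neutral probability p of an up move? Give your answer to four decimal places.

Risk-neutral probability p = (1 + 0.06 − 0.8)/(1.1 − 0.8) = 0.2600/0.3000 = 0.8667

p = 0.8667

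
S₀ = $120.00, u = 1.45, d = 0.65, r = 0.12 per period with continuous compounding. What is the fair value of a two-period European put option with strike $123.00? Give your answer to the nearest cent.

$12.99

Risk-neutral probability p = (e^0.12 − 0.65)/(1.45 − 0.65) = 0.4775/0.8000 = 0.5969
Terminal stock prices: S_uu = 252.3, S_ud = 113.1, S_dd = 50.7
Terminal payoffs (K − S): max(-129.3, 0) = 0, max(9.9, 0) = 9.9, max(72.3, 0) = 72.3
Node u (S = 174): V_u = e^(−0.12)·[0.5969·0.0000 + 0.4031·9.9000] = 3.5397
Node d (S = 78): V_d = e^(−0.12)·[0.5969·9.9000 + 0.4031·72.3000] = 31.0912
Node 0 (S = 120): V_0 = e^(−0.12)·[0.5969·3.5397 + 0.4031·31.0912] = 12.9903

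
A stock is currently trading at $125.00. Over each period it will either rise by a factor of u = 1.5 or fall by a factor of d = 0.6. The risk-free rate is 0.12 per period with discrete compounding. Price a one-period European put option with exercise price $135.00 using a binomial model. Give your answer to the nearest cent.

$22.62

Risk-neutral probability p = (1 + 0.12 − 0.6)/(1.5 − 0.6) = 0.5200/0.9000 = 0.5778
Terminal stock prices: S_u = 187.5, S_d = 75
Terminal payoffs (K − S): max(-52.5, 0) = 0, max(60, 0) = 60
Node 0 (S = 125): V_0 = 1/1.12·[0.5778·0.0000 + 0.4222·60.0000] = 22.6190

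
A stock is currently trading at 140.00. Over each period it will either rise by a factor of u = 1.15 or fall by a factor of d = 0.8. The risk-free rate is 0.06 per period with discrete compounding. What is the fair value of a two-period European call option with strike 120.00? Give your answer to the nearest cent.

34.99

Risk-neutral probability p = (1 + 0.06 − 0.8)/(1.15 − 0.8) = 0.2600/0.3500 = 0.7429
Terminal stock prices: S_uu = 185.1, S_ud = 128.8, S_dd = 89.6
Terminal payoffs (S − K): max(65.15, 0) = 65.15, max(8.8, 0) = 8.8, max(-30.4, 0) = 0
Node u (S = 161): V_u = 1/1.06·[0.7429·65.1500 + 0.2571·8.8000] = 47.7925
Node d (S = 112): V_d = 1/1.06·[0.7429·8.8000 + 0.2571·0.0000] = 6.1671
Node 0 (S = 140): V_0 = 1/1.06·[0.7429·47.7925 + 0.2571·6.1671] = 34.9894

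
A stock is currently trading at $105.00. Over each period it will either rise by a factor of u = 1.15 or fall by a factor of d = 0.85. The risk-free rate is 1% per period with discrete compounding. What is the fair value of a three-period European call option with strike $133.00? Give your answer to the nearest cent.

Risk-neutral probability p = (1 + 0.01 − 0.85)/(1.15 − 0.85) = 0.1600/0.3000 = 0.5333
Terminal stock prices: S_uuu = 159.7, S_uud = 118, S_udd = 87.24, S_ddd = 64.48
Terminal payoffs (S − K): max(26.69, 0) = 26.69, max(-14.97, 0) = 0, max(-45.76, 0) = 0, max(-68.52, 0) = 0
Node uu (S = 138.9): V_uu = 1/1.01·[0.5333·26.6919 + 0.4667·0.0000] = 14.0947
Node ud (S = 102.6): V_ud = 1/1.01·[0.5333·0.0000 + 0.4667·0.0000] = 0.0000
Node dd (S = 75.86): V_dd = 1/1.01·[0.5333·0.0000 + 0.4667·0.0000] = 0.0000
Node u (S = 120.7): V_u = 1/1.01·[0.5333·14.0947 + 0.4667·0.0000] = 7.4428
Node d (S = 89.25): V_d = 1/1.01·[0.5333·0.0000 + 0.4667·0.0000] = 0.0000
Node 0 (S = 105): V_0 = 1/1.01·[0.5333·7.4428 + 0.4667·0.0000] = 3.9302

$3.93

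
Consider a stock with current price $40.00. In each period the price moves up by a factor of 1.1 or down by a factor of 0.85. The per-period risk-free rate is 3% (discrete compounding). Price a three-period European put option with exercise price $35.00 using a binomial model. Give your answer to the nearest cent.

Risk-neutral probability p = (1 + 0.03 − 0.85)/(1.1 − 0.85) = 0.1800/0.2500 = 0.7200
Terminal stock prices: S_uuu = 53.24, S_uud = 41.14, S_udd = 31.79, S_ddd = 24.56
Terminal payoffs (K − S): max(-18.24, 0) = 0, max(-6.14, 0) = 0, max(3.21, 0) = 3.21, max(10.44, 0) = 10.44
Node uu (S = 48.4): V_uu = 1/1.03·[0.7200·0.0000 + 0.2800·0.0000] = 0.0000
Node ud (S = 37.4): V_ud = 1/1.03·[0.7200·0.0000 + 0.2800·3.2100] = 0.8726
Node dd (S = 28.9): V_dd = 1/1.03·[0.7200·3.2100 + 0.2800·10.4350] = 5.0806
Node u (S = 44): V_u = 1/1.03·[0.7200·0.0000 + 0.2800·0.8726] = 0.2372
Node d (S = 34): V_d = 1/1.03·[0.7200·0.8726 + 0.2800·5.0806] = 1.9911
Node 0 (S = 40): V_0 = 1/1.03·[0.7200·0.2372 + 0.2800·1.9911] = 0.7071

$0.71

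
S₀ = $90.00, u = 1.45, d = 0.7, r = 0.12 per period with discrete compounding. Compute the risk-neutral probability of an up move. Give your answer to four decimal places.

Risk-neutral probability p = (1 + 0.12 − 0.7)/(1.45 − 0.7) = 0.4200/0.7500 = 0.5600

p = 0.5600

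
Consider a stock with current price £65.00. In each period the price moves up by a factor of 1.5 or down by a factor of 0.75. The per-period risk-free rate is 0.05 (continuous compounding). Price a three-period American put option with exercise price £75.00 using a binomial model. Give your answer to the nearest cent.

£17.44

Risk-neutral probability p = (e^0.05 − 0.75)/(1.5 − 0.75) = 0.3013/0.7500 = 0.4017
Terminal stock prices: S_uuu = 219.4, S_uud = 109.7, S_udd = 54.84, S_ddd = 27.42
Terminal payoffs (K − S): max(-144.4, 0) = 0, max(-34.69, 0) = 0, max(20.16, 0) = 20.16, max(47.58, 0) = 47.58
Node uu (S = 146.2): continuation = e^(−0.05)·[0.4017·0.0000 + 0.5983·0.0000] = 0.0000; exercise value = 0.0000 ≤ continuation, so V_uu = 0.0000
Node ud (S = 73.12): continuation = e^(−0.05)·[0.4017·0.0000 + 0.5983·20.1562] = 11.4714; exercise value = 1.8750 ≤ continuation, so V_ud = 11.4714
Node dd (S = 36.56): continuation = e^(−0.05)·[0.4017·20.1562 + 0.5983·47.5781] = 34.7797; exercise value = 38.4375 > continuation, so V_dd = 38.4375 (exercise)
Node u (S = 97.5): continuation = e^(−0.05)·[0.4017·0.0000 + 0.5983·11.4714] = 6.5287; exercise value = 0.0000 ≤ continuation, so V_u = 6.5287
Node d (S = 48.75): continuation = e^(−0.05)·[0.4017·11.4714 + 0.5983·38.4375] = 26.2590; exercise value = 26.2500 ≤ continuation, so V_d = 26.2590
Node 0 (S = 65): continuation = e^(−0.05)·[0.4017·6.5287 + 0.5983·26.2590] = 17.4393; exercise value = 10.0000 ≤ continuation, so V_0 = 17.4393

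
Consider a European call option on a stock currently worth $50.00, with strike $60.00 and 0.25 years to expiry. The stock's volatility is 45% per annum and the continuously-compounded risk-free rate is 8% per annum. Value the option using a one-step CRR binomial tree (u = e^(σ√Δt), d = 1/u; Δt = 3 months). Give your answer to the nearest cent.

$1.25

CRR parameters: u = e^(σ√Δt) = e^(0.45·√0.25) = 1.2523, d = 1/u = 0.7985
Per-period rate: rΔt = 0.08·0.25 = 0.02, so R = e^0.02 = 1.0202
Risk-neutral probability p = (e^0.02 − 0.7985)/(1.2523 − 0.7985) = 0.2217/0.4538 = 0.4885
Terminal stock prices: S_u = 62.62, S_d = 39.93
Terminal payoffs (S − K): max(2.616, 0) = 2.616, max(-20.07, 0) = 0
Node 0 (S = 50): V_0 = e^(−0.02)·[0.4885·2.6161 + 0.5115·0.0000] = 1.2527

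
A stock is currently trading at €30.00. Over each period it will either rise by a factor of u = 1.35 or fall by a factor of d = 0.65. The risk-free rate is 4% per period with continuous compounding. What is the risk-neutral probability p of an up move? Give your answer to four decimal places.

Risk-neutral probability p = (e^0.04 − 0.65)/(1.35 − 0.65) = 0.3908/0.7000 = 0.5583

p = 0.5583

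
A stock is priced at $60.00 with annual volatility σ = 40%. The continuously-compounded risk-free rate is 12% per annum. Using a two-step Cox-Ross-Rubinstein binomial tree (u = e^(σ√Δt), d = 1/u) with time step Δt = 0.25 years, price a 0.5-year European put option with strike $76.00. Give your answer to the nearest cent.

$15.09

CRR parameters: u = e^(σ√Δt) = e^(0.4·√0.25) = 1.2214, d = 1/u = 0.8187
Per-period rate: rΔt = 0.12·0.25 = 0.03, so R = e^0.03 = 1.0305
Risk-neutral probability p = (e^0.03 − 0.8187)/(1.2214 − 0.8187) = 0.2117/0.4027 = 0.5258
Terminal stock prices: S_uu = 89.51, S_ud = 60, S_dd = 40.22
Terminal payoffs (K − S): max(-13.51, 0) = 0, max(16, 0) = 16, max(35.78, 0) = 35.78
Node u (S = 73.28): V_u = e^(−0.03)·[0.5258·0.0000 + 0.4742·16.0000] = 7.3630
Node d (S = 49.12): V_d = e^(−0.03)·[0.5258·16.0000 + 0.4742·35.7808] = 24.6300
Node 0 (S = 60): V_0 = e^(−0.03)·[0.5258·7.3630 + 0.4742·24.6300] = 15.0915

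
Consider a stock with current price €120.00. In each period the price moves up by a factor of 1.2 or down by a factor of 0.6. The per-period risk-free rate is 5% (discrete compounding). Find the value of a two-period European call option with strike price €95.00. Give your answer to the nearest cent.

Risk-neutral probability p = (1 + 0.05 − 0.6)/(1.2 − 0.6) = 0.4500/0.6000 = 0.7500
Terminal stock prices: S_uu = 172.8, S_ud = 86.4, S_dd = 43.2
Terminal payoffs (S − K): max(77.8, 0) = 77.8, max(-8.6, 0) = 0, max(-51.8, 0) = 0
Node u (S = 144): V_u = 1/1.05·[0.7500·77.8000 + 0.2500·0.0000] = 55.5714
Node d (S = 72): V_d = 1/1.05·[0.7500·0.0000 + 0.2500·0.0000] = 0.0000
Node 0 (S = 120): V_0 = 1/1.05·[0.7500·55.5714 + 0.2500·0.0000] = 39.6939

€39.69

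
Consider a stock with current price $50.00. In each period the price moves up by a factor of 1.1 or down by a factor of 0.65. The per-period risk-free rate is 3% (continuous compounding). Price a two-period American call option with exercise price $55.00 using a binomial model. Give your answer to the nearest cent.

$3.70

Risk-neutral probability p = (e^0.03 − 0.65)/(1.1 − 0.65) = 0.3805/0.4500 = 0.8455
Terminal stock prices: S_uu = 60.5, S_ud = 35.75, S_dd = 21.13
Terminal payoffs (S − K): max(5.5, 0) = 5.5, max(-19.25, 0) = 0, max(-33.88, 0) = 0
Node u (S = 55): continuation = e^(−0.03)·[0.8455·5.5000 + 0.1545·0.0000] = 4.5126; exercise value = 0.0000 ≤ continuation, so V_u = 4.5126
Node d (S = 32.5): continuation = e^(−0.03)·[0.8455·0.0000 + 0.1545·0.0000] = 0.0000; exercise value = 0.0000 ≤ continuation, so V_d = 0.0000
Node 0 (S = 50): continuation = e^(−0.03)·[0.8455·4.5126 + 0.1545·0.0000] = 3.7024; exercise value = 0.0000 ≤ continuation, so V_0 = 3.7024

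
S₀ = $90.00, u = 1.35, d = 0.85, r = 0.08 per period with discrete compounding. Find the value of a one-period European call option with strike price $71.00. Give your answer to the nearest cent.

$24.26

Risk-neutral probability p = (1 + 0.08 − 0.85)/(1.35 − 0.85) = 0.2300/0.5000 = 0.4600
Terminal stock prices: S_u = 121.5, S_d = 76.5
Terminal payoffs (S − K): max(50.5, 0) = 50.5, max(5.5, 0) = 5.5
Node 0 (S = 90): V_0 = 1/1.08·[0.4600·50.5000 + 0.5400·5.5000] = 24.2593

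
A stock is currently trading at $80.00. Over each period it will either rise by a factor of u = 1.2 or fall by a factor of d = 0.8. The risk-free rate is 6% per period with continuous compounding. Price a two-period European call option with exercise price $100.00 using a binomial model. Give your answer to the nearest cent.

Risk-neutral probability p = (e^0.06 − 0.8)/(1.2 − 0.8) = 0.2618/0.4000 = 0.6546
Terminal stock prices: S_uu = 115.2, S_ud = 76.8, S_dd = 51.2
Terminal payoffs (S − K): max(15.2, 0) = 15.2, max(-23.2, 0) = 0, max(-48.8, 0) = 0
Node u (S = 96): V_u = e^(−0.06)·[0.6546·15.2000 + 0.3454·0.0000] = 9.3704
Node d (S = 64): V_d = e^(−0.06)·[0.6546·0.0000 + 0.3454·0.0000] = 0.0000
Node 0 (S = 80): V_0 = e^(−0.06)·[0.6546·9.3704 + 0.3454·0.0000] = 5.7766

$5.78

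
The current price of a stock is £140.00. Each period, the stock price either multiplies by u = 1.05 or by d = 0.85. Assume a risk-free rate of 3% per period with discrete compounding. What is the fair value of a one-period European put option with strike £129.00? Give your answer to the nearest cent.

Risk-neutral probability p = (1 + 0.03 − 0.85)/(1.05 − 0.85) = 0.1800/0.2000 = 0.9000
Terminal stock prices: S_u = 147, S_d = 119
Terminal payoffs (K − S): max(-18, 0) = 0, max(10, 0) = 10
Node 0 (S = 140): V_0 = 1/1.03·[0.9000·0.0000 + 0.1000·10.0000] = 0.9709

£0.97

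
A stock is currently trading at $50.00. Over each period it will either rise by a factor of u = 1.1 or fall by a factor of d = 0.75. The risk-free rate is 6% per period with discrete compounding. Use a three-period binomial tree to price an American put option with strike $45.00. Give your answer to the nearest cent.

Risk-neutral probability p = (1 + 0.06 − 0.75)/(1.1 − 0.75) = 0.3100/0.3500 = 0.8857
Terminal stock prices: S_uuu = 66.55, S_uud = 45.38, S_udd = 30.94, S_ddd = 21.09
Terminal payoffs (K − S): max(-21.55, 0) = 0, max(-0.375, 0) = 0, max(14.06, 0) = 14.06, max(23.91, 0) = 23.91
Node uu (S = 60.5): continuation = 1/1.06·[0.8857·0.0000 + 0.1143·0.0000] = 0.0000; exercise value = 0.0000 ≤ continuation, so V_uu = 0.0000
Node ud (S = 41.25): continuation = 1/1.06·[0.8857·0.0000 + 0.1143·14.0625] = 1.5162; exercise value = 3.7500 > continuation, so V_ud = 3.7500 (exercise)
Node dd (S = 28.12): continuation = 1/1.06·[0.8857·14.0625 + 0.1143·23.9062] = 14.3278; exercise value = 16.8750 > continuation, so V_dd = 16.8750 (exercise)
Node u (S = 55): continuation = 1/1.06·[0.8857·0.0000 + 0.1143·3.7500] = 0.4043; exercise value = 0.0000 ≤ continuation, so V_u = 0.4043
Node d (S = 37.5): continuation = 1/1.06·[0.8857·3.7500 + 0.1143·16.8750] = 4.9528; exercise value = 7.5000 > continuation, so V_d = 7.5000 (exercise)
Node 0 (S = 50): continuation = 1/1.06·[0.8857·0.4043 + 0.1143·7.5000] = 1.1465; exercise value = 0.0000 ≤ continuation, so V_0 = 1.1465

$1.15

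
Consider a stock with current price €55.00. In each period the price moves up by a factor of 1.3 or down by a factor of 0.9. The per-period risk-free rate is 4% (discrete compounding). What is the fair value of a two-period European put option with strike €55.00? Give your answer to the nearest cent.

Risk-neutral probability p = (1 + 0.04 − 0.9)/(1.3 − 0.9) = 0.1400/0.4000 = 0.3500
Terminal stock prices: S_uu = 92.95, S_ud = 64.35, S_dd = 44.55
Terminal payoffs (K − S): max(-37.95, 0) = 0, max(-9.35, 0) = 0, max(10.45, 0) = 10.45
Node u (S = 71.5): V_u = 1/1.04·[0.3500·0.0000 + 0.6500·0.0000] = 0.0000
Node d (S = 49.5): V_d = 1/1.04·[0.3500·0.0000 + 0.6500·10.4500] = 6.5312
Node 0 (S = 55): V_0 = 1/1.04·[0.3500·0.0000 + 0.6500·6.5312] = 4.0820

€4.08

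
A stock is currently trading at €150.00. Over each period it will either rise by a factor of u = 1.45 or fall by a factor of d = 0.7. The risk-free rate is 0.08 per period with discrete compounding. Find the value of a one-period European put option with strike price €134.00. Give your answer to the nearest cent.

€13.25

Risk-neutral probability p = (1 + 0.08 − 0.7)/(1.45 − 0.7) = 0.3800/0.7500 = 0.5067
Terminal stock prices: S_u = 217.5, S_d = 105
Terminal payoffs (K − S): max(-83.5, 0) = 0, max(29, 0) = 29
Node 0 (S = 150): V_0 = 1/1.08·[0.5067·0.0000 + 0.4933·29.0000] = 13.2469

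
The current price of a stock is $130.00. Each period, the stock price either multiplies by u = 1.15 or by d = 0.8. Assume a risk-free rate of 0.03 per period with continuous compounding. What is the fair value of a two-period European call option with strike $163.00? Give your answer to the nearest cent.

$3.64

Risk-neutral probability p = (e^0.03 − 0.8)/(1.15 − 0.8) = 0.2305/0.3500 = 0.6584
Terminal stock prices: S_uu = 171.9, S_ud = 119.6, S_dd = 83.2
Terminal payoffs (S − K): max(8.925, 0) = 8.925, max(-43.4, 0) = 0, max(-79.8, 0) = 0
Node u (S = 149.5): V_u = e^(−0.03)·[0.6584·8.9250 + 0.3416·0.0000] = 5.7029
Node d (S = 104): V_d = e^(−0.03)·[0.6584·0.0000 + 0.3416·0.0000] = 0.0000
Node 0 (S = 130): V_0 = e^(−0.03)·[0.6584·5.7029 + 0.3416·0.0000] = 3.6441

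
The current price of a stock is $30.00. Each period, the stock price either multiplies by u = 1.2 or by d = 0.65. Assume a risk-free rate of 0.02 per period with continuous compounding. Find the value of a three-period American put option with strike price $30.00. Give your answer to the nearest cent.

$5.03

Risk-neutral probability p = (e^0.02 − 0.65)/(1.2 − 0.65) = 0.3702/0.5500 = 0.6731
Terminal stock prices: S_uuu = 51.84, S_uud = 28.08, S_udd = 15.21, S_ddd = 8.239
Terminal payoffs (K − S): max(-21.84, 0) = 0, max(1.92, 0) = 1.92, max(14.79, 0) = 14.79, max(21.76, 0) = 21.76
Node uu (S = 43.2): continuation = e^(−0.02)·[0.6731·0.0000 + 0.3269·1.9200] = 0.6152; exercise value = 0.0000 ≤ continuation, so V_uu = 0.6152
Node ud (S = 23.4): continuation = e^(−0.02)·[0.6731·1.9200 + 0.3269·14.7900] = 6.0060; exercise value = 6.6000 > continuation, so V_ud = 6.6000 (exercise)
Node dd (S = 12.68): continuation = e^(−0.02)·[0.6731·14.7900 + 0.3269·21.7613] = 16.7310; exercise value = 17.3250 > continuation, so V_dd = 17.3250 (exercise)
Node u (S = 36): continuation = e^(−0.02)·[0.6731·0.6152 + 0.3269·6.6000] = 2.5208; exercise value = 0.0000 ≤ continuation, so V_u = 2.5208
Node d (S = 19.5): continuation = e^(−0.02)·[0.6731·6.6000 + 0.3269·17.3250] = 9.9060; exercise value = 10.5000 > continuation, so V_d = 10.5000 (exercise)
Node 0 (S = 30): continuation = e^(−0.02)·[0.6731·2.5208 + 0.3269·10.5000] = 5.0277; exercise value = 0.0000 ≤ continuation, so V_0 = 5.0277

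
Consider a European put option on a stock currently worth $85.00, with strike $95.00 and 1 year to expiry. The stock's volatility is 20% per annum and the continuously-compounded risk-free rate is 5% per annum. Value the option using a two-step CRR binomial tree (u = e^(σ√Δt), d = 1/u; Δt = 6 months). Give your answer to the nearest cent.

$10.56

CRR parameters: u = e^(σ√Δt) = e^(0.2·√0.5) = 1.1519, d = 1/u = 0.8681
Per-period rate: rΔt = 0.05·0.5 = 0.025, so R = e^0.025 = 1.0253
Risk-neutral probability p = (e^0.025 − 0.8681)/(1.1519 − 0.8681) = 0.1572/0.2838 = 0.5539
Terminal stock prices: S_uu = 112.8, S_ud = 85, S_dd = 64.06
Terminal payoffs (K − S): max(-17.79, 0) = 0, max(10, 0) = 10, max(30.94, 0) = 30.94
Node u (S = 97.91): V_u = e^(−0.025)·[0.5539·0.0000 + 0.4461·10.0000] = 4.3508
Node d (S = 73.79): V_d = e^(−0.025)·[0.5539·10.0000 + 0.4461·30.9407] = 18.8639
Node 0 (S = 85): V_0 = e^(−0.025)·[0.5539·4.3508 + 0.4461·18.8639] = 10.5577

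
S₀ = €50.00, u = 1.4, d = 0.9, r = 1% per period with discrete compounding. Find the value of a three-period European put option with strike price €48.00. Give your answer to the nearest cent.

€5.32

Risk-neutral probability p = (1 + 0.01 − 0.9)/(1.4 − 0.9) = 0.1100/0.5000 = 0.2200
Terminal stock prices: S_uuu = 137.2, S_uud = 88.2, S_udd = 56.7, S_ddd = 36.45
Terminal payoffs (K − S): max(-89.2, 0) = 0, max(-40.2, 0) = 0, max(-8.7, 0) = 0, max(11.55, 0) = 11.55
Node uu (S = 98): V_uu = 1/1.01·[0.2200·0.0000 + 0.7800·0.0000] = 0.0000
Node ud (S = 63): V_ud = 1/1.01·[0.2200·0.0000 + 0.7800·0.0000] = 0.0000
Node dd (S = 40.5): V_dd = 1/1.01·[0.2200·0.0000 + 0.7800·11.5500] = 8.9198
Node u (S = 70): V_u = 1/1.01·[0.2200·0.0000 + 0.7800·0.0000] = 0.0000
Node d (S = 45): V_d = 1/1.01·[0.2200·0.0000 + 0.7800·8.9198] = 6.8886
Node 0 (S = 50): V_0 = 1/1.01·[0.2200·0.0000 + 0.7800·6.8886] = 5.3199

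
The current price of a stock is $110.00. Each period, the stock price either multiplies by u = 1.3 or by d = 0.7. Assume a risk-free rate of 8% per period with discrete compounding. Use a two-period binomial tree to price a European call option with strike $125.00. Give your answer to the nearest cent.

$20.94

Risk-neutral probability p = (1 + 0.08 − 0.7)/(1.3 − 0.7) = 0.3800/0.6000 = 0.6333
Terminal stock prices: S_uu = 185.9, S_ud = 100.1, S_dd = 53.9
Terminal payoffs (S − K): max(60.9, 0) = 60.9, max(-24.9, 0) = 0, max(-71.1, 0) = 0
Node u (S = 143): V_u = 1/1.08·[0.6333·60.9000 + 0.3667·0.0000] = 35.7130
Node d (S = 77): V_d = 1/1.08·[0.6333·0.0000 + 0.3667·0.0000] = 0.0000
Node 0 (S = 110): V_0 = 1/1.08·[0.6333·35.7130 + 0.3667·0.0000] = 20.9428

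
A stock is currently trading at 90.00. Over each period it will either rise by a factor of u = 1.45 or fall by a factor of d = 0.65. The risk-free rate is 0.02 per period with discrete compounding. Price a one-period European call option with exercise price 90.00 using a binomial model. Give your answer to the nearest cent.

18.36

Risk-neutral probability p = (1 + 0.02 − 0.65)/(1.45 − 0.65) = 0.3700/0.8000 = 0.4625
Terminal stock prices: S_u = 130.5, S_d = 58.5
Terminal payoffs (S − K): max(40.5, 0) = 40.5, max(-31.5, 0) = 0
Node 0 (S = 90): V_0 = 1/1.02·[0.4625·40.5000 + 0.5375·0.0000] = 18.3640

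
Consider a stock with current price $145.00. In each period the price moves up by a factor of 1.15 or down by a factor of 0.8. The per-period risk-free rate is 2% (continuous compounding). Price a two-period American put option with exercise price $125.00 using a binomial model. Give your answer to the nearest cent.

$4.25

Risk-neutral probability p = (e^0.02 − 0.8)/(1.15 − 0.8) = 0.2202/0.3500 = 0.6291
Terminal stock prices: S_uu = 191.8, S_ud = 133.4, S_dd = 92.8
Terminal payoffs (K − S): max(-66.76, 0) = 0, max(-8.4, 0) = 0, max(32.2, 0) = 32.2
Node u (S = 166.8): continuation = e^(−0.02)·[0.6291·0.0000 + 0.3709·0.0000] = 0.0000; exercise value = 0.0000 ≤ continuation, so V_u = 0.0000
Node d (S = 116): continuation = e^(−0.02)·[0.6291·0.0000 + 0.3709·32.2000] = 11.7050; exercise value = 9.0000 ≤ continuation, so V_d = 11.7050
Node 0 (S = 145): continuation = e^(−0.02)·[0.6291·0.0000 + 0.3709·11.7050] = 4.2549; exercise value = 0.0000 ≤ continuation, so V_0 = 4.2549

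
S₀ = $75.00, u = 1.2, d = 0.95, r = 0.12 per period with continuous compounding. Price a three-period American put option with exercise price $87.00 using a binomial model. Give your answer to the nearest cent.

Risk-neutral probability p = (e^0.12 − 0.95)/(1.2 − 0.95) = 0.1775/0.2500 = 0.7100
Terminal stock prices: S_uuu = 129.6, S_uud = 102.6, S_udd = 81.22, S_ddd = 64.3
Terminal payoffs (K − S): max(-42.6, 0) = 0, max(-15.6, 0) = 0, max(5.775, 0) = 5.775, max(22.7, 0) = 22.7
Node uu (S = 108): continuation = e^(−0.12)·[0.7100·0.0000 + 0.2900·0.0000] = 0.0000; exercise value = 0.0000 ≤ continuation, so V_uu = 0.0000
Node ud (S = 85.5): continuation = e^(−0.12)·[0.7100·0.0000 + 0.2900·5.7750] = 1.4854; exercise value = 1.5000 > continuation, so V_ud = 1.5000 (exercise)
Node dd (S = 67.69): continuation = e^(−0.12)·[0.7100·5.7750 + 0.2900·22.6969] = 9.4746; exercise value = 19.3125 > continuation, so V_dd = 19.3125 (exercise)
Node u (S = 90): continuation = e^(−0.12)·[0.7100·0.0000 + 0.2900·1.5000] = 0.3858; exercise value = 0.0000 ≤ continuation, so V_u = 0.3858
Node d (S = 71.25): continuation = e^(−0.12)·[0.7100·1.5000 + 0.2900·19.3125] = 5.9121; exercise value = 15.7500 > continuation, so V_d = 15.7500 (exercise)
Node 0 (S = 75): continuation = e^(−0.12)·[0.7100·0.3858 + 0.2900·15.7500] = 4.2941; exercise value = 12.0000 > continuation, so V_0 = 12.0000 (exercise)

$12.00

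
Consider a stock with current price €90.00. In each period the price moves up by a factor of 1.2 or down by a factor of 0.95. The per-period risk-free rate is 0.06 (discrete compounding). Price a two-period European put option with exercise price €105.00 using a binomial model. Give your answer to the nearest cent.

Risk-neutral probability p = (1 + 0.06 − 0.95)/(1.2 − 0.95) = 0.1100/0.2500 = 0.4400
Terminal stock prices: S_uu = 129.6, S_ud = 102.6, S_dd = 81.22
Terminal payoffs (K − S): max(-24.6, 0) = 0, max(2.4, 0) = 2.4, max(23.78, 0) = 23.78
Node u (S = 108): V_u = 1/1.06·[0.4400·0.0000 + 0.5600·2.4000] = 1.2679
Node d (S = 85.5): V_d = 1/1.06·[0.4400·2.4000 + 0.5600·23.7750] = 13.5566
Node 0 (S = 90): V_0 = 1/1.06·[0.4400·1.2679 + 0.5600·13.5566] = 7.6883

€7.69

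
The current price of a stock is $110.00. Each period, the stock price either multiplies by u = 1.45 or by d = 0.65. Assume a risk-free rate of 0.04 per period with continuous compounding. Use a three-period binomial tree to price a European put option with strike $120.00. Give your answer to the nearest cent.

$28.55

Risk-neutral probability p = (e^0.04 − 0.65)/(1.45 − 0.65) = 0.3908/0.8000 = 0.4885
Terminal stock prices: S_uuu = 335.3, S_uud = 150.3, S_udd = 67.39, S_ddd = 30.21
Terminal payoffs (K − S): max(-215.3, 0) = 0, max(-30.33, 0) = 0, max(52.61, 0) = 52.61, max(89.79, 0) = 89.79
Node uu (S = 231.3): V_uu = e^(−0.04)·[0.4885·0.0000 + 0.5115·0.0000] = 0.0000
Node ud (S = 103.7): V_ud = e^(−0.04)·[0.4885·0.0000 + 0.5115·52.6112] = 25.8548
Node dd (S = 46.48): V_dd = e^(−0.04)·[0.4885·52.6112 + 0.5115·89.7912] = 68.8197
Node u (S = 159.5): V_u = e^(−0.04)·[0.4885·0.0000 + 0.5115·25.8548] = 12.7058
Node d (S = 71.5): V_d = e^(−0.04)·[0.4885·25.8548 + 0.5115·68.8197] = 45.9553
Node 0 (S = 110): V_0 = e^(−0.04)·[0.4885·12.7058 + 0.5115·45.9553] = 28.5475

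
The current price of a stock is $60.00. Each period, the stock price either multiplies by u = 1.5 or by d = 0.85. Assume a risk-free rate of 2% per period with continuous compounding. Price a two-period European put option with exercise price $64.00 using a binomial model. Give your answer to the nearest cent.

$10.81

Risk-neutral probability p = (e^0.02 − 0.85)/(1.5 − 0.85) = 0.1702/0.6500 = 0.2618
Terminal stock prices: S_uu = 135, S_ud = 76.5, S_dd = 43.35
Terminal payoffs (K − S): max(-71, 0) = 0, max(-12.5, 0) = 0, max(20.65, 0) = 20.65
Node u (S = 90): V_u = e^(−0.02)·[0.2618·0.0000 + 0.7382·0.0000] = 0.0000
Node d (S = 51): V_d = e^(−0.02)·[0.2618·0.0000 + 0.7382·20.6500] = 14.9410
Node 0 (S = 60): V_0 = e^(−0.02)·[0.2618·0.0000 + 0.7382·14.9410] = 10.8103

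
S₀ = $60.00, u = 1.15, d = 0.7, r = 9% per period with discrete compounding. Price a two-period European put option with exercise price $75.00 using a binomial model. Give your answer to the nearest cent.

Risk-neutral probability p = (1 + 0.09 − 0.7)/(1.15 − 0.7) = 0.3900/0.4500 = 0.8667
Terminal stock prices: S_uu = 79.35, S_ud = 48.3, S_dd = 29.4
Terminal payoffs (K − S): max(-4.35, 0) = 0, max(26.7, 0) = 26.7, max(45.6, 0) = 45.6
Node u (S = 69): V_u = 1/1.09·[0.8667·0.0000 + 0.1333·26.7000] = 3.2661
Node d (S = 42): V_d = 1/1.09·[0.8667·26.7000 + 0.1333·45.6000] = 26.8073
Node 0 (S = 60): V_0 = 1/1.09·[0.8667·3.2661 + 0.1333·26.8073] = 5.8760

$5.88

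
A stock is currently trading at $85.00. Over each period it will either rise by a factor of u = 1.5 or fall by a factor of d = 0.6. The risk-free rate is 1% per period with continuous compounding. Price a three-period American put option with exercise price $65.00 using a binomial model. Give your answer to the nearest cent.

$15.00

Risk-neutral probability p = (e^0.01 − 0.6)/(1.5 − 0.6) = 0.4101/0.9000 = 0.4556
Terminal stock prices: S_uuu = 286.9, S_uud = 114.8, S_udd = 45.9, S_ddd = 18.36
Terminal payoffs (K − S): max(-221.9, 0) = 0, max(-49.75, 0) = 0, max(19.1, 0) = 19.1, max(46.64, 0) = 46.64
Node uu (S = 191.2): continuation = e^(−0.01)·[0.4556·0.0000 + 0.5444·0.0000] = 0.0000; exercise value = 0.0000 ≤ continuation, so V_uu = 0.0000
Node ud (S = 76.5): continuation = e^(−0.01)·[0.4556·0.0000 + 0.5444·19.1000] = 10.2944; exercise value = 0.0000 ≤ continuation, so V_ud = 10.2944
Node dd (S = 30.6): continuation = e^(−0.01)·[0.4556·19.1000 + 0.5444·46.6400] = 33.7532; exercise value = 34.4000 > continuation, so V_dd = 34.4000 (exercise)
Node u (S = 127.5): continuation = e^(−0.01)·[0.4556·0.0000 + 0.5444·10.2944] = 5.5484; exercise value = 0.0000 ≤ continuation, so V_u = 5.5484
Node d (S = 51): continuation = e^(−0.01)·[0.4556·10.2944 + 0.5444·34.4000] = 23.1842; exercise value = 14.0000 ≤ continuation, so V_d = 23.1842
Node 0 (S = 85): continuation = e^(−0.01)·[0.4556·5.5484 + 0.5444·23.1842] = 14.9984; exercise value = 0.0000 ≤ continuation, so V_0 = 14.9984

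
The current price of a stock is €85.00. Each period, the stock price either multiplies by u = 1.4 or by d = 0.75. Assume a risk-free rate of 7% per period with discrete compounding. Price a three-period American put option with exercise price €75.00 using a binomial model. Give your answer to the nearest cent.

Risk-neutral probability p = (1 + 0.07 − 0.75)/(1.4 − 0.75) = 0.3200/0.6500 = 0.4923
Terminal stock prices: S_uuu = 233.2, S_uud = 124.9, S_udd = 66.94, S_ddd = 35.86
Terminal payoffs (K − S): max(-158.2, 0) = 0, max(-49.95, 0) = 0, max(8.063, 0) = 8.063, max(39.14, 0) = 39.14
Node uu (S = 166.6): continuation = 1/1.07·[0.4923·0.0000 + 0.5077·0.0000] = 0.0000; exercise value = 0.0000 ≤ continuation, so V_uu = 0.0000
Node ud (S = 89.25): continuation = 1/1.07·[0.4923·0.0000 + 0.5077·8.0625] = 3.8255; exercise value = 0.0000 ≤ continuation, so V_ud = 3.8255
Node dd (S = 47.81): continuation = 1/1.07·[0.4923·8.0625 + 0.5077·39.1406] = 22.2810; exercise value = 27.1875 > continuation, so V_dd = 27.1875 (exercise)
Node u (S = 119): continuation = 1/1.07·[0.4923·0.0000 + 0.5077·3.8255] = 1.8151; exercise value = 0.0000 ≤ continuation, so V_u = 1.8151
Node d (S = 63.75): continuation = 1/1.07·[0.4923·3.8255 + 0.5077·27.1875] = 14.6600; exercise value = 11.2500 ≤ continuation, so V_d = 14.6600
Node 0 (S = 85): continuation = 1/1.07·[0.4923·1.8151 + 0.5077·14.6600] = 7.7910; exercise value = 0.0000 ≤ continuation, so V_0 = 7.7910

€7.79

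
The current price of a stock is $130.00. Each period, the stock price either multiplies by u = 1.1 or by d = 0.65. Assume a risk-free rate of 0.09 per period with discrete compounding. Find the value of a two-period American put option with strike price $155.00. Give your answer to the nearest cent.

Risk-neutral probability p = (1 + 0.09 − 0.65)/(1.1 − 0.65) = 0.4400/0.4500 = 0.9778
Terminal stock prices: S_uu = 157.3, S_ud = 92.95, S_dd = 54.93
Terminal payoffs (K − S): max(-2.3, 0) = 0, max(62.05, 0) = 62.05, max(100.1, 0) = 100.1
Node u (S = 143): continuation = 1/1.09·[0.9778·0.0000 + 0.0222·62.0500] = 1.2650; exercise value = 12.0000 > continuation, so V_u = 12.0000 (exercise)
Node d (S = 84.5): continuation = 1/1.09·[0.9778·62.0500 + 0.0222·100.0750] = 57.7018; exercise value = 70.5000 > continuation, so V_d = 70.5000 (exercise)
Node 0 (S = 130): continuation = 1/1.09·[0.9778·12.0000 + 0.0222·70.5000] = 12.2018; exercise value = 25.0000 > continuation, so V_0 = 25.0000 (exercise)

$25.00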